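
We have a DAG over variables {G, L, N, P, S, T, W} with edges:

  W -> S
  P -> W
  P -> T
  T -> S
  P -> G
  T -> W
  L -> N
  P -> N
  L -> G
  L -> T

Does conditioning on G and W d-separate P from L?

No

There are 5 undirected paths between P and L; checking each against the conditioning set {G, W}:
Path 1: P → N ← L
  N is a collider here and neither N nor any of its descendants is conditioned on, so the collider stays closed — the path is blocked at N.
Path 2: P → W ← T ← L
  W is a collider and W is conditioned on, which opens it; T is a chain and T is not conditioned on — no node blocks this path, so it is active.
Path 3: P → W → S ← T ← L
  W is a chain here and W is conditioned on, so the path is blocked at W.
Path 4: P → G ← L
  G is a collider and G is conditioned on, which opens it — no node blocks this path, so it is active.
Path 5: P → T ← L
  T is a collider and its descendant W is conditioned on, which opens it — no node blocks this path, so it is active.
Because an active path exists, P and L are not d-separated.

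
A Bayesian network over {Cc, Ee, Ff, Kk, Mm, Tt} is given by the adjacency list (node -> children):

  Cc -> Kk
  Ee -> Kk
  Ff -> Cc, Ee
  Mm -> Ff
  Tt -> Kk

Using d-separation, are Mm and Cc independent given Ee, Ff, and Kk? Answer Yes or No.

Yes

We examine all 2 paths between Mm and Cc:
Path 1: Mm → Ff → Cc
  Ff is a chain here and Ff is conditioned on, so the path is blocked at Ff.
Path 2: Mm → Ff → Ee → Kk ← Cc
  Ff is a chain here and Ff is conditioned on, so the path is blocked at Ff.
All paths are blocked; Mm ⊥ Cc | {Ee, Ff, Kk} holds.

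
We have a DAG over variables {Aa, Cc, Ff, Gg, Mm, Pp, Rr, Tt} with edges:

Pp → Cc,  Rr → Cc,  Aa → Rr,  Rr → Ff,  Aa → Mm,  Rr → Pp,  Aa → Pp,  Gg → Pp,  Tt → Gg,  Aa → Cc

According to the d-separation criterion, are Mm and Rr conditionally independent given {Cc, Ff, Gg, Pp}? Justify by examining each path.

5 paths connect Mm and Rr; each must be blocked for d-separation to hold:
Path 1: Mm ← Aa → Pp → Cc ← Rr
  Pp is a chain here and Pp is conditioned on, so the path is blocked at Pp.
Path 2: Mm ← Aa → Pp ← Rr
  Aa is a fork and Aa is not conditioned on; Pp is a collider and Pp is conditioned on, which opens it — no node blocks this path, so it is active.
Path 3: Mm ← Aa → Cc ← Pp ← Rr
  Pp is a chain here and Pp is conditioned on, so the path is blocked at Pp.
Path 4: Mm ← Aa → Cc ← Rr
  Aa is a fork and Aa is not conditioned on; Cc is a collider and Cc is conditioned on, which opens it — no node blocks this path, so it is active.
Path 5: Mm ← Aa → Rr
  Aa is a fork and Aa is not conditioned on — no node blocks this path, so it is active.
At least one path is unblocked, so d-separation fails.

No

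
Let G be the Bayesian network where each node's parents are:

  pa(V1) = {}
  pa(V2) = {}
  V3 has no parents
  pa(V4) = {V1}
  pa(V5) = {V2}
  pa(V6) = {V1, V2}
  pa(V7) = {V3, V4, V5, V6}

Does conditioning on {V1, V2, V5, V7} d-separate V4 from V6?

No — V4 and V6 are not d-separated given {V1, V2, V5, V7}.

We examine all 3 paths between V4 and V6:
  1. V4 ← V1 → V6 — V1:fork[blocks] ⇒ blocked
  2. V4 → V7 ← V5 ← V2 → V6 — V7:collider[open]; V5:chain[blocks]; V2:fork[blocks] ⇒ blocked
  3. V4 → V7 ← V6 — V7:collider[open] ⇒ active
Since the path V4 → V7 ← V6 is active, V4 and V6 are not d-separated given {V1, V2, V5, V7}.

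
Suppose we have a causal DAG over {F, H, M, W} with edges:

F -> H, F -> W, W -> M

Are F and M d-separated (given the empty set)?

No — F and M are not d-separated given ∅.

There is one path between F and M:
  1. F → W → M — W:chain[open] ⇒ active
At least one path is unblocked, so d-separation fails.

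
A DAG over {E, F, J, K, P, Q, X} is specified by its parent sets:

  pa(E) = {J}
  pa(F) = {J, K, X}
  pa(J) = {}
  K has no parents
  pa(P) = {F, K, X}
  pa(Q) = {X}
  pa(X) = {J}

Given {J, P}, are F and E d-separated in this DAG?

Yes — F and E are d-separated given {J, P}.

We examine all 4 paths between F and E:
Path 1: F ← X ← J → E
  J is a fork here and J is conditioned on, so the path is blocked at J.
Path 2: F → P ← X ← J → E
  J is a fork here and J is conditioned on, so the path is blocked at J.
Path 3: F ← K → P ← X ← J → E
  J is a fork here and J is conditioned on, so the path is blocked at J.
Path 4: F ← J → E
  J is a fork here and J is conditioned on, so the path is blocked at J.
Since every path is blocked, d-separation holds.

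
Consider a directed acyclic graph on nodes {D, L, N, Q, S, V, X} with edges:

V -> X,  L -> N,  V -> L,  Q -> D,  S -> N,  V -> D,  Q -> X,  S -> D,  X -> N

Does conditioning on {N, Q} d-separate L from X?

6 paths connect L and X; each must be blocked for d-separation to hold:
Path 1: L → N ← S → D ← Q → X
  D is a collider here and neither D nor any of its descendants is conditioned on, so the collider stays closed — the path is blocked at D.
Path 2: L → N ← S → D ← V → X
  D is a collider here and neither D nor any of its descendants is conditioned on, so the collider stays closed — the path is blocked at D.
Path 3: L → N ← X
  N is a collider and N is conditioned on, which opens it — no node blocks this path, so it is active.
Path 4: L ← V → D ← Q → X
  D is a collider here and neither D nor any of its descendants is conditioned on, so the collider stays closed — the path is blocked at D.
Path 5: L ← V → D ← S → N ← X
  D is a collider here and neither D nor any of its descendants is conditioned on, so the collider stays closed — the path is blocked at D.
Path 6: L ← V → X
  V is a fork and V is not conditioned on — no node blocks this path, so it is active.
Because an active path exists, L and X are not d-separated.

No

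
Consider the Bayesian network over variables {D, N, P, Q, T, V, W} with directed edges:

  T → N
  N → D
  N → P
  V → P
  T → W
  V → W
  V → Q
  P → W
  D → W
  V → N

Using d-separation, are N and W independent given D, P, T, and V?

Yes

We examine all 6 paths between N and W:
  1. N ← V → P → W — V:fork[blocks]; P:chain[blocks] ⇒ blocked
  2. N ← V → W — V:fork[blocks] ⇒ blocked
  3. N ← T → W — T:fork[blocks] ⇒ blocked
  4. N → P ← V → W — P:collider[open]; V:fork[blocks] ⇒ blocked
  5. N → P → W — P:chain[blocks] ⇒ blocked
  6. N → D → W — D:chain[blocks] ⇒ blocked
Since every path is blocked, d-separation holds.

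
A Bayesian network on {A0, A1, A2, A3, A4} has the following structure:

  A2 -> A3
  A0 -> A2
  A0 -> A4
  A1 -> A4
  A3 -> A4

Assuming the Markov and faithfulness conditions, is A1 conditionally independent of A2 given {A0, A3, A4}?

2 paths connect A1 and A2; each must be blocked for d-separation to hold:
Path 1: A1 → A4 ← A0 → A2
  A0 is a fork here and A0 is conditioned on, so the path is blocked at A0.
Path 2: A1 → A4 ← A3 ← A2
  A3 is a chain here and A3 is conditioned on, so the path is blocked at A3.
All paths are blocked; A1 ⊥ A2 | {A0, A3, A4} holds.

Yes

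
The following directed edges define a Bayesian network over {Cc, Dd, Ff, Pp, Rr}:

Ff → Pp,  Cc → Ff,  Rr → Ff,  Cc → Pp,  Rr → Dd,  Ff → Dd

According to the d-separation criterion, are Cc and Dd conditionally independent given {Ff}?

No — Cc and Dd are not d-separated given {Ff}.

We examine all 4 paths between Cc and Dd:
Path 1: Cc → Pp ← Ff ← Rr → Dd
  Pp is a collider here and neither Pp nor any of its descendants is conditioned on, so the collider stays closed — the path is blocked at Pp.
Path 2: Cc → Pp ← Ff → Dd
  Pp is a collider here and neither Pp nor any of its descendants is conditioned on, so the collider stays closed — the path is blocked at Pp.
Path 3: Cc → Ff ← Rr → Dd
  Ff is a collider and Ff is conditioned on, which opens it; Rr is a fork and Rr is not conditioned on — no node blocks this path, so it is active.
Path 4: Cc → Ff → Dd
  Ff is a chain here and Ff is conditioned on, so the path is blocked at Ff.
Since the path Cc → Ff ← Rr → Dd is active, Cc and Dd are not d-separated given {Ff}.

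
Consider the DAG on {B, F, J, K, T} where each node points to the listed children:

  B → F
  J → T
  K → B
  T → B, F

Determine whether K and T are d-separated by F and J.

No

2 paths connect K and T; each must be blocked for d-separation to hold:
Path 1: K → B → F ← T
  B is a chain and B is not conditioned on; F is a collider and F is conditioned on, which opens it — no node blocks this path, so it is active.
Path 2: K → B ← T
  B is a collider and its descendant F is conditioned on, which opens it — no node blocks this path, so it is active.
Because an active path exists, K and T are not d-separated.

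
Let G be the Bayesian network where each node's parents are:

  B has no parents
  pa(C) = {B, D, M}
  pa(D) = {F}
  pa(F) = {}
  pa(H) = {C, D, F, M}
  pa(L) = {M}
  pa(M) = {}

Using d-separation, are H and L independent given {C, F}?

No

We examine all 4 paths between H and L:
Path 1: H ← D → C ← M → L
  D is a fork and D is not conditioned on; C is a collider and C is conditioned on, which opens it; M is a fork and M is not conditioned on — no node blocks this path, so it is active.
Path 2: H ← F → D → C ← M → L
  F is a fork here and F is conditioned on, so the path is blocked at F.
Path 3: H ← C ← M → L
  C is a chain here and C is conditioned on, so the path is blocked at C.
Path 4: H ← M → L
  M is a fork and M is not conditioned on — no node blocks this path, so it is active.
At least one path is unblocked, so d-separation fails.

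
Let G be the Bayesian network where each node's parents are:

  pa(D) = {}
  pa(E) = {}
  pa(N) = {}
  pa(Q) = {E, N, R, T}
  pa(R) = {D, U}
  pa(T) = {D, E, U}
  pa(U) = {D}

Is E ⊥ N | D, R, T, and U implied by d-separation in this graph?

There are 6 undirected paths between E and N; checking each against the conditioning set {D, R, T, U}:
  1. E → T → Q ← N — T:chain[blocks]; Q:collider[blocks] ⇒ blocked
  2. E → T ← U ← D → R → Q ← N — T:collider[open]; U:chain[blocks]; D:fork[blocks]; R:chain[blocks]; Q:collider[blocks] ⇒ blocked
  3. E → T ← U → R → Q ← N — T:collider[open]; U:fork[blocks]; R:chain[blocks]; Q:collider[blocks] ⇒ blocked
  4. E → T ← D → U → R → Q ← N — T:collider[open]; D:fork[blocks]; U:chain[blocks]; R:chain[blocks]; Q:collider[blocks] ⇒ blocked
  5. E → T ← D → R → Q ← N — T:collider[open]; D:fork[blocks]; R:chain[blocks]; Q:collider[blocks] ⇒ blocked
  6. E → Q ← N — Q:collider[blocks] ⇒ blocked
Every path is blocked, so E and N are d-separated given {D, R, T, U}.

Yes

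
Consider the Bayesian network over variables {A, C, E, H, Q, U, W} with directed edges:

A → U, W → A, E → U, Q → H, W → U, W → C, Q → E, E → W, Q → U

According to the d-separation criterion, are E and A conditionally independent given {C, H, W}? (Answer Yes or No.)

Yes

We examine all 6 paths between E and A:
Path 1: E → U ← A
  U is a collider here and neither U nor any of its descendants is conditioned on, so the collider stays closed — the path is blocked at U.
Path 2: E → U ← W → A
  U is a collider here and neither U nor any of its descendants is conditioned on, so the collider stays closed — the path is blocked at U.
Path 3: E → W → A
  W is a chain here and W is conditioned on, so the path is blocked at W.
Path 4: E → W → U ← A
  W is a chain here and W is conditioned on, so the path is blocked at W.
Path 5: E ← Q → U ← A
  U is a collider here and neither U nor any of its descendants is conditioned on, so the collider stays closed — the path is blocked at U.
Path 6: E ← Q → U ← W → A
  U is a collider here and neither U nor any of its descendants is conditioned on, so the collider stays closed — the path is blocked at U.
All paths are blocked; E ⊥ A | {C, H, W} holds.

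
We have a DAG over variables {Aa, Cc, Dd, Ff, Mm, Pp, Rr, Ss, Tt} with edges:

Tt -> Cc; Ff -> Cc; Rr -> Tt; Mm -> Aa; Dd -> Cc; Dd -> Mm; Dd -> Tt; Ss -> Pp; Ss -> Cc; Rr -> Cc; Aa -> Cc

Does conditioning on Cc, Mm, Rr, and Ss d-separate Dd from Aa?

We examine all 4 paths between Dd and Aa:
Path 1: Dd → Cc ← Aa
  Cc is a collider and Cc is conditioned on, which opens it — no node blocks this path, so it is active.
Path 2: Dd → Mm → Aa
  Mm is a chain here and Mm is conditioned on, so the path is blocked at Mm.
Path 3: Dd → Tt → Cc ← Aa
  Tt is a chain and Tt is not conditioned on; Cc is a collider and Cc is conditioned on, which opens it — no node blocks this path, so it is active.
Path 4: Dd → Tt ← Rr → Cc ← Aa
  Rr is a fork here and Rr is conditioned on, so the path is blocked at Rr.
Since the path Dd → Cc ← Aa is active, Dd and Aa are not d-separated given {Cc, Mm, Rr, Ss}.

No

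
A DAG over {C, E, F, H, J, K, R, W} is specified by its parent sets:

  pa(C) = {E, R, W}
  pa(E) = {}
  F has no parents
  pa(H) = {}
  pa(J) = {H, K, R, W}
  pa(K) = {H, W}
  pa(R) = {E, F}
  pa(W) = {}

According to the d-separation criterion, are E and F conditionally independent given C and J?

No — E and F are not d-separated given {C, J}.

There are 5 undirected paths between E and F; checking each against the conditioning set {C, J}:
  1. E → R ← F — R:collider[open] ⇒ active
  2. E → C ← W → J ← R ← F — C:collider[open]; W:fork[open]; J:collider[open]; R:chain[open] ⇒ active
  3. E → C ← W → K ← H → J ← R ← F — C:collider[open]; W:fork[open]; K:collider[open]; H:fork[open]; J:collider[open]; R:chain[open] ⇒ active
  4. E → C ← W → K → J ← R ← F — C:collider[open]; W:fork[open]; K:chain[open]; J:collider[open]; R:chain[open] ⇒ active
  5. E → C ← R ← F — C:collider[open]; R:chain[open] ⇒ active
At least one path is unblocked, so d-separation fails.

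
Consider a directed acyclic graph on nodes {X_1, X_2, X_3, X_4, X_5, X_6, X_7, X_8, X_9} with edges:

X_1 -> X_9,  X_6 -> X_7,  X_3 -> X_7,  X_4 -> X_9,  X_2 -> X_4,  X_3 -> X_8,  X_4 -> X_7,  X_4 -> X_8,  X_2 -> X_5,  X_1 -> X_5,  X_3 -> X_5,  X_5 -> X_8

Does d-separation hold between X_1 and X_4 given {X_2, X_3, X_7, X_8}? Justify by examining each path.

6 paths connect X_1 and X_4; each must be blocked for d-separation to hold:
  1. X_1 → X_5 ← X_2 → X_4 — X_5:collider[open]; X_2:fork[blocks] ⇒ blocked
  2. X_1 → X_5 → X_8 ← X_4 — X_5:chain[open]; X_8:collider[open] ⇒ active
  3. X_1 → X_5 → X_8 ← X_3 → X_7 ← X_4 — X_5:chain[open]; X_8:collider[open]; X_3:fork[blocks]; X_7:collider[open] ⇒ blocked
  4. X_1 → X_5 ← X_3 → X_7 ← X_4 — X_5:collider[open]; X_3:fork[blocks]; X_7:collider[open] ⇒ blocked
  5. X_1 → X_5 ← X_3 → X_8 ← X_4 — X_5:collider[open]; X_3:fork[blocks]; X_8:collider[open] ⇒ blocked
  6. X_1 → X_9 ← X_4 — X_9:collider[blocks] ⇒ blocked
Since the path X_1 → X_5 → X_8 ← X_4 is active, X_1 and X_4 are not d-separated given {X_2, X_3, X_7, X_8}.

No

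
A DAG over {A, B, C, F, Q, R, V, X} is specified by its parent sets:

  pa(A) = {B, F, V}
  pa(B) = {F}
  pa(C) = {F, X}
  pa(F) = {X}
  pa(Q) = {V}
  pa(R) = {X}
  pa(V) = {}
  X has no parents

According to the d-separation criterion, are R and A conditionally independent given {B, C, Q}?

Enumerating the 4 paths from R to A and testing each for blocking by {B, C, Q}:
Path 1: R ← X → F → A
  X is a fork and X is not conditioned on; F is a chain and F is not conditioned on — no node blocks this path, so it is active.
Path 2: R ← X → F → B → A
  B is a chain here and B is conditioned on, so the path is blocked at B.
Path 3: R ← X → C ← F → A
  X is a fork and X is not conditioned on; C is a collider and C is conditioned on, which opens it; F is a fork and F is not conditioned on — no node blocks this path, so it is active.
Path 4: R ← X → C ← F → B → A
  B is a chain here and B is conditioned on, so the path is blocked at B.
Because an active path exists, R and A are not d-separated.

No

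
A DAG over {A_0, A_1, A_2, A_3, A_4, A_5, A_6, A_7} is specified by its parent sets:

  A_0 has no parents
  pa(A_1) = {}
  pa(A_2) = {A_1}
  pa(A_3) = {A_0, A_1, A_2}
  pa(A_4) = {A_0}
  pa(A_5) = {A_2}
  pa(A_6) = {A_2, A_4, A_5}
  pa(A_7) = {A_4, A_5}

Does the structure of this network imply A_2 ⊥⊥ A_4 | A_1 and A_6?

No

6 paths connect A_2 and A_4; each must be blocked for d-separation to hold:
Path 1: A_2 ← A_1 → A_3 ← A_0 → A_4
  A_1 is a fork here and A_1 is conditioned on, so the path is blocked at A_1.
Path 2: A_2 → A_6 ← A_4
  A_6 is a collider and A_6 is conditioned on, which opens it — no node blocks this path, so it is active.
Path 3: A_2 → A_6 ← A_5 → A_7 ← A_4
  A_7 is a collider here and neither A_7 nor any of its descendants is conditioned on, so the collider stays closed — the path is blocked at A_7.
Path 4: A_2 → A_3 ← A_0 → A_4
  A_3 is a collider here and neither A_3 nor any of its descendants is conditioned on, so the collider stays closed — the path is blocked at A_3.
Path 5: A_2 → A_5 → A_6 ← A_4
  A_5 is a chain and A_5 is not conditioned on; A_6 is a collider and A_6 is conditioned on, which opens it — no node blocks this path, so it is active.
Path 6: A_2 → A_5 → A_7 ← A_4
  A_7 is a collider here and neither A_7 nor any of its descendants is conditioned on, so the collider stays closed — the path is blocked at A_7.
Since the path A_2 → A_6 ← A_4 is active, A_2 and A_4 are not d-separated given {A_1, A_6}.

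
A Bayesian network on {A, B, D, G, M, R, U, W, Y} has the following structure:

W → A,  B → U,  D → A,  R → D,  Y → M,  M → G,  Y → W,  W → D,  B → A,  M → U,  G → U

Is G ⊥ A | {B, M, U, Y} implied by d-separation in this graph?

Yes

There are 6 undirected paths between G and A; checking each against the conditioning set {B, M, U, Y}:
Path 1: G ← M → U ← B → A
  M is a fork here and M is conditioned on, so the path is blocked at M.
Path 2: G ← M ← Y → W → A
  M is a chain here and M is conditioned on, so the path is blocked at M.
Path 3: G ← M ← Y → W → D → A
  M is a chain here and M is conditioned on, so the path is blocked at M.
Path 4: G → U ← B → A
  B is a fork here and B is conditioned on, so the path is blocked at B.
Path 5: G → U ← M ← Y → W → A
  M is a chain here and M is conditioned on, so the path is blocked at M.
Path 6: G → U ← M ← Y → W → D → A
  M is a chain here and M is conditioned on, so the path is blocked at M.
Since every path is blocked, d-separation holds.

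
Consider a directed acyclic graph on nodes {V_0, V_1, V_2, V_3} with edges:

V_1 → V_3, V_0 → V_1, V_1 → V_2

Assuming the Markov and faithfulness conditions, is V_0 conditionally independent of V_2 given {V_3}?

The only undirected path from V_0 to V_2 is:
Path 1: V_0 → V_1 → V_2
  V_1 is a chain and V_1 is not conditioned on — no node blocks this path, so it is active.
At least one path is unblocked, so d-separation fails.

No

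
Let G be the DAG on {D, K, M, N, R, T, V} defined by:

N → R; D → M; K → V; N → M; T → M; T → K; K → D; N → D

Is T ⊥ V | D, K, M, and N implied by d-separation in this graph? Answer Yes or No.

Yes

3 paths connect T and V; each must be blocked for d-separation to hold:
Path 1: T → M ← D ← K → V
  D is a chain here and D is conditioned on, so the path is blocked at D.
Path 2: T → M ← N → D ← K → V
  N is a fork here and N is conditioned on, so the path is blocked at N.
Path 3: T → K → V
  K is a chain here and K is conditioned on, so the path is blocked at K.
Since every path is blocked, d-separation holds.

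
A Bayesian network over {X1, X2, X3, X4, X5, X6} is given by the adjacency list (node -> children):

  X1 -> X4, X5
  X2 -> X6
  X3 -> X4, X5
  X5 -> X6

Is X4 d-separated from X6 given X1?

2 paths connect X4 and X6; each must be blocked for d-separation to hold:
Path 1: X4 ← X1 → X5 → X6
  X1 is a fork here and X1 is conditioned on, so the path is blocked at X1.
Path 2: X4 ← X3 → X5 → X6
  X3 is a fork and X3 is not conditioned on; X5 is a chain and X5 is not conditioned on — no node blocks this path, so it is active.
Since the path X4 ← X3 → X5 → X6 is active, X4 and X6 are not d-separated given {X1}.

No — X4 and X6 are not d-separated given {X1}.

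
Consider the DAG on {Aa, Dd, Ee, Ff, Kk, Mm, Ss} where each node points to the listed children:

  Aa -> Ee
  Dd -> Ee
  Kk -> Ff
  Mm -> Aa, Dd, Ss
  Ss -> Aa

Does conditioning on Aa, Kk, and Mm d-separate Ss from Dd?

Enumerating the 4 paths from Ss to Dd and testing each for blocking by {Aa, Kk, Mm}:
Path 1: Ss ← Mm → Aa → Ee ← Dd
  Mm is a fork here and Mm is conditioned on, so the path is blocked at Mm.
Path 2: Ss ← Mm → Dd
  Mm is a fork here and Mm is conditioned on, so the path is blocked at Mm.
Path 3: Ss → Aa ← Mm → Dd
  Mm is a fork here and Mm is conditioned on, so the path is blocked at Mm.
Path 4: Ss → Aa → Ee ← Dd
  Aa is a chain here and Aa is conditioned on, so the path is blocked at Aa.
Since every path is blocked, d-separation holds.

Yes — Ss and Dd are d-separated given {Aa, Kk, Mm}.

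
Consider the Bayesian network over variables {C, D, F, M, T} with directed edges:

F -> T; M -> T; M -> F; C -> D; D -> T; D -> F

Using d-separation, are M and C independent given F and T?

No

4 paths connect M and C; each must be blocked for d-separation to hold:
  1. M → T ← F ← D ← C — T:collider[open]; F:chain[blocks]; D:chain[open] ⇒ blocked
  2. M → T ← D ← C — T:collider[open]; D:chain[open] ⇒ active
  3. M → F → T ← D ← C — F:chain[blocks]; T:collider[open]; D:chain[open] ⇒ blocked
  4. M → F ← D ← C — F:collider[open]; D:chain[open] ⇒ active
At least one path is unblocked, so d-separation fails.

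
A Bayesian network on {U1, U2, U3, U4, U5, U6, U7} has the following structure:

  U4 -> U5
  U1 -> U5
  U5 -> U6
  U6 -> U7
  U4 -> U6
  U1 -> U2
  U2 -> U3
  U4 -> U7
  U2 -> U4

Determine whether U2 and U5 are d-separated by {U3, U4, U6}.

4 paths connect U2 and U5; each must be blocked for d-separation to hold:
Path 1: U2 ← U1 → U5
  U1 is a fork and U1 is not conditioned on — no node blocks this path, so it is active.
Path 2: U2 → U4 → U5
  U4 is a chain here and U4 is conditioned on, so the path is blocked at U4.
Path 3: U2 → U4 → U6 ← U5
  U4 is a chain here and U4 is conditioned on, so the path is blocked at U4.
Path 4: U2 → U4 → U7 ← U6 ← U5
  U4 is a chain here and U4 is conditioned on, so the path is blocked at U4.
Because an active path exists, U2 and U5 are not d-separated.

No — U2 and U5 are not d-separated given {U3, U4, U6}.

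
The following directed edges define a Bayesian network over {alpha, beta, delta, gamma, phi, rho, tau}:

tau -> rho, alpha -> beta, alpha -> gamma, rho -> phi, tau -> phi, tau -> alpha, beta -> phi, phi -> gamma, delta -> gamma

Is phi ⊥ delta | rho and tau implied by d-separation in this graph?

Enumerating the 4 paths from phi to delta and testing each for blocking by {rho, tau}:
Path 1: phi → gamma ← delta
  gamma is a collider here and neither gamma nor any of its descendants is conditioned on, so the collider stays closed — the path is blocked at gamma.
Path 2: phi ← rho ← tau → alpha → gamma ← delta
  rho is a chain here and rho is conditioned on, so the path is blocked at rho.
Path 3: phi ← beta ← alpha → gamma ← delta
  gamma is a collider here and neither gamma nor any of its descendants is conditioned on, so the collider stays closed — the path is blocked at gamma.
Path 4: phi ← tau → alpha → gamma ← delta
  tau is a fork here and tau is conditioned on, so the path is blocked at tau.
Since every path is blocked, d-separation holds.

Yes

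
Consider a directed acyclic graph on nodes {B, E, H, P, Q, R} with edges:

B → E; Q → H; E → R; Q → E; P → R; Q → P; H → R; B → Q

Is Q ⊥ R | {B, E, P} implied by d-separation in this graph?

There are 4 undirected paths between Q and R; checking each against the conditioning set {B, E, P}:
Path 1: Q ← B → E → R
  B is a fork here and B is conditioned on, so the path is blocked at B.
Path 2: Q → H → R
  H is a chain and H is not conditioned on — no node blocks this path, so it is active.
Path 3: Q → P → R
  P is a chain here and P is conditioned on, so the path is blocked at P.
Path 4: Q → E → R
  E is a chain here and E is conditioned on, so the path is blocked at E.
Since the path Q → H → R is active, Q and R are not d-separated given {B, E, P}.

No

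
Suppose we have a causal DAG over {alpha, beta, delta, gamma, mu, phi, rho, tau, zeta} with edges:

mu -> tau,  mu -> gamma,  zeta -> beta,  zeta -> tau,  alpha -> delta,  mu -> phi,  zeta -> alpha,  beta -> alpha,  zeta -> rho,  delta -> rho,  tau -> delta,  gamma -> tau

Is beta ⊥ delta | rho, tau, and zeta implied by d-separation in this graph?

No

There are 6 undirected paths between beta and delta; checking each against the conditioning set {rho, tau, zeta}:
  1. beta ← zeta → tau → delta — zeta:fork[blocks]; tau:chain[blocks] ⇒ blocked
  2. beta ← zeta → rho ← delta — zeta:fork[blocks]; rho:collider[open] ⇒ blocked
  3. beta ← zeta → alpha → delta — zeta:fork[blocks]; alpha:chain[open] ⇒ blocked
  4. beta → alpha ← zeta → tau → delta — alpha:collider[open]; zeta:fork[blocks]; tau:chain[blocks] ⇒ blocked
  5. beta → alpha ← zeta → rho ← delta — alpha:collider[open]; zeta:fork[blocks]; rho:collider[open] ⇒ blocked
  6. beta → alpha → delta — alpha:chain[open] ⇒ active
Because an active path exists, beta and delta are not d-separated.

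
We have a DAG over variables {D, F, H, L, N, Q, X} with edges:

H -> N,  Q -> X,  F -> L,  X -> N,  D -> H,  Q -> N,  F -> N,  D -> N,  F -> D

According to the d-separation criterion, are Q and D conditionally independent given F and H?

Yes

There are 6 undirected paths between Q and D; checking each against the conditioning set {F, H}:
Path 1: Q → N ← H ← D
  N is a collider here and neither N nor any of its descendants is conditioned on, so the collider stays closed — the path is blocked at N.
Path 2: Q → N ← F → D
  N is a collider here and neither N nor any of its descendants is conditioned on, so the collider stays closed — the path is blocked at N.
Path 3: Q → N ← D
  N is a collider here and neither N nor any of its descendants is conditioned on, so the collider stays closed — the path is blocked at N.
Path 4: Q → X → N ← H ← D
  N is a collider here and neither N nor any of its descendants is conditioned on, so the collider stays closed — the path is blocked at N.
Path 5: Q → X → N ← F → D
  N is a collider here and neither N nor any of its descendants is conditioned on, so the collider stays closed — the path is blocked at N.
Path 6: Q → X → N ← D
  N is a collider here and neither N nor any of its descendants is conditioned on, so the collider stays closed — the path is blocked at N.
Every path is blocked, so Q and D are d-separated given {F, H}.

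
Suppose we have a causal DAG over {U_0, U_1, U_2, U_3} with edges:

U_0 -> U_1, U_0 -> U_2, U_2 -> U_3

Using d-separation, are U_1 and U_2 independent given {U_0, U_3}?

The only undirected path from U_1 to U_2 is:
  1. U_1 ← U_0 → U_2 — U_0:fork[blocks] ⇒ blocked
Every path is blocked, so U_1 and U_2 are d-separated given {U_0, U_3}.

Yes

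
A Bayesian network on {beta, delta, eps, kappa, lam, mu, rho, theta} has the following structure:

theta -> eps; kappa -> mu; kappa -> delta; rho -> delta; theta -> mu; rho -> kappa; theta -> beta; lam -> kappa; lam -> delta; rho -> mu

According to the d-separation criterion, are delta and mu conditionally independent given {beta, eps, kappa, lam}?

Enumerating the 6 paths from delta to mu and testing each for blocking by {beta, eps, kappa, lam}:
Path 1: delta ← rho → mu
  rho is a fork and rho is not conditioned on — no node blocks this path, so it is active.
Path 2: delta ← rho → kappa → mu
  kappa is a chain here and kappa is conditioned on, so the path is blocked at kappa.
Path 3: delta ← lam → kappa → mu
  lam is a fork here and lam is conditioned on, so the path is blocked at lam.
Path 4: delta ← lam → kappa ← rho → mu
  lam is a fork here and lam is conditioned on, so the path is blocked at lam.
Path 5: delta ← kappa → mu
  kappa is a fork here and kappa is conditioned on, so the path is blocked at kappa.
Path 6: delta ← kappa ← rho → mu
  kappa is a chain here and kappa is conditioned on, so the path is blocked at kappa.
Because an active path exists, delta and mu are not d-separated.

No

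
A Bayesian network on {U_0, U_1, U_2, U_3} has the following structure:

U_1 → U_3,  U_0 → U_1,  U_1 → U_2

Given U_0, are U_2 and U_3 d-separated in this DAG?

Only one path connects U_2 and U_3:
Path 1: U_2 ← U_1 → U_3
  U_1 is a fork and U_1 is not conditioned on — no node blocks this path, so it is active.
Because an active path exists, U_2 and U_3 are not d-separated.

No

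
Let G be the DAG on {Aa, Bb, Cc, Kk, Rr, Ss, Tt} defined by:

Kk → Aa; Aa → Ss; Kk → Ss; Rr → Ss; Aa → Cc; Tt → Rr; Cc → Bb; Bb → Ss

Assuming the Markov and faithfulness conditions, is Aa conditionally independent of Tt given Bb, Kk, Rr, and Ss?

Yes

There are 3 undirected paths between Aa and Tt; checking each against the conditioning set {Bb, Kk, Rr, Ss}:
Path 1: Aa → Cc → Bb → Ss ← Rr ← Tt
  Bb is a chain here and Bb is conditioned on, so the path is blocked at Bb.
Path 2: Aa ← Kk → Ss ← Rr ← Tt
  Kk is a fork here and Kk is conditioned on, so the path is blocked at Kk.
Path 3: Aa → Ss ← Rr ← Tt
  Rr is a chain here and Rr is conditioned on, so the path is blocked at Rr.
Since every path is blocked, d-separation holds.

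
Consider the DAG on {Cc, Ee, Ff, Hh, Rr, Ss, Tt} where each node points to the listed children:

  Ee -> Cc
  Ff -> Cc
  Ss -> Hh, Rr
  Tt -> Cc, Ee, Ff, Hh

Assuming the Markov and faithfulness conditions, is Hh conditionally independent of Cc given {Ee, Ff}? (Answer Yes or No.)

3 paths connect Hh and Cc; each must be blocked for d-separation to hold:
Path 1: Hh ← Tt → Cc
  Tt is a fork and Tt is not conditioned on — no node blocks this path, so it is active.
Path 2: Hh ← Tt → Ee → Cc
  Ee is a chain here and Ee is conditioned on, so the path is blocked at Ee.
Path 3: Hh ← Tt → Ff → Cc
  Ff is a chain here and Ff is conditioned on, so the path is blocked at Ff.
Because an active path exists, Hh and Cc are not d-separated.

No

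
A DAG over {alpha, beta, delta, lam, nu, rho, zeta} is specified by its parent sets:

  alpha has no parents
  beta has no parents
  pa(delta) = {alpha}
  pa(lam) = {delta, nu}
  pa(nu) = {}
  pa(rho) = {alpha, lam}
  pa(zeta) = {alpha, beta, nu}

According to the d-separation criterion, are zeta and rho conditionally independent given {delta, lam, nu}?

Enumerating the 4 paths from zeta to rho and testing each for blocking by {delta, lam, nu}:
Path 1: zeta ← alpha → rho
  alpha is a fork and alpha is not conditioned on — no node blocks this path, so it is active.
Path 2: zeta ← alpha → delta → lam → rho
  delta is a chain here and delta is conditioned on, so the path is blocked at delta.
Path 3: zeta ← nu → lam → rho
  nu is a fork here and nu is conditioned on, so the path is blocked at nu.
Path 4: zeta ← nu → lam ← delta ← alpha → rho
  nu is a fork here and nu is conditioned on, so the path is blocked at nu.
Because an active path exists, zeta and rho are not d-separated.

No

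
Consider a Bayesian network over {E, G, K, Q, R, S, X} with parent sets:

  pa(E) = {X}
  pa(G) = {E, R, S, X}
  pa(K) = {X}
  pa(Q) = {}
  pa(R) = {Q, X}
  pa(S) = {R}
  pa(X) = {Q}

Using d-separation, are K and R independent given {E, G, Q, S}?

6 paths connect K and R; each must be blocked for d-separation to hold:
  1. K ← X → R — X:fork[open] ⇒ active
  2. K ← X → E → G ← R — X:fork[open]; E:chain[blocks]; G:collider[open] ⇒ blocked
  3. K ← X → E → G ← S ← R — X:fork[open]; E:chain[blocks]; G:collider[open]; S:chain[blocks] ⇒ blocked
  4. K ← X → G ← R — X:fork[open]; G:collider[open] ⇒ active
  5. K ← X → G ← S ← R — X:fork[open]; G:collider[open]; S:chain[blocks] ⇒ blocked
  6. K ← X ← Q → R — X:chain[open]; Q:fork[blocks] ⇒ blocked
Because an active path exists, K and R are not d-separated.

No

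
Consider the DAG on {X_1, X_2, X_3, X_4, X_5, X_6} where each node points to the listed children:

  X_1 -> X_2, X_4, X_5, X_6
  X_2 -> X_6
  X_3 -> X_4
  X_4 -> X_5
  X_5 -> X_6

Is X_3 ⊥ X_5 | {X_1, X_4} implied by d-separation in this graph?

We examine all 4 paths between X_3 and X_5:
  1. X_3 → X_4 → X_5 — X_4:chain[blocks] ⇒ blocked
  2. X_3 → X_4 ← X_1 → X_5 — X_4:collider[open]; X_1:fork[blocks] ⇒ blocked
  3. X_3 → X_4 ← X_1 → X_2 → X_6 ← X_5 — X_4:collider[open]; X_1:fork[blocks]; X_2:chain[open]; X_6:collider[blocks] ⇒ blocked
  4. X_3 → X_4 ← X_1 → X_6 ← X_5 — X_4:collider[open]; X_1:fork[blocks]; X_6:collider[blocks] ⇒ blocked
All paths are blocked; X_3 ⊥ X_5 | {X_1, X_4} holds.

Yes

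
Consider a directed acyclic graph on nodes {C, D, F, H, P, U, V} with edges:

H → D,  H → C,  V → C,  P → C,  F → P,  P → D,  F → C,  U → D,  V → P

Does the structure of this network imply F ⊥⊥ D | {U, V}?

Enumerating the 6 paths from F to D and testing each for blocking by {U, V}:
Path 1: F → C ← P → D
  C is a collider here and neither C nor any of its descendants is conditioned on, so the collider stays closed — the path is blocked at C.
Path 2: F → C ← H → D
  C is a collider here and neither C nor any of its descendants is conditioned on, so the collider stays closed — the path is blocked at C.
Path 3: F → C ← V → P → D
  C is a collider here and neither C nor any of its descendants is conditioned on, so the collider stays closed — the path is blocked at C.
Path 4: F → P → C ← H → D
  C is a collider here and neither C nor any of its descendants is conditioned on, so the collider stays closed — the path is blocked at C.
Path 5: F → P → D
  P is a chain and P is not conditioned on — no node blocks this path, so it is active.
Path 6: F → P ← V → C ← H → D
  P is a collider here and neither P nor any of its descendants is conditioned on, so the collider stays closed — the path is blocked at P.
Since the path F → P → D is active, F and D are not d-separated given {U, V}.

No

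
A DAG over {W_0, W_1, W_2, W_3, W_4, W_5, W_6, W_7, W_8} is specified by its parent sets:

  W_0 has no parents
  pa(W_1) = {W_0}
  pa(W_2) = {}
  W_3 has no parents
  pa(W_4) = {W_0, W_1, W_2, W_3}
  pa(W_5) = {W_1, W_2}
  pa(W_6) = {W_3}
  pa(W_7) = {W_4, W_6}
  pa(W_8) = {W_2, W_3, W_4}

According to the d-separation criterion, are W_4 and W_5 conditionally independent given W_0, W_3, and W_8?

We examine all 6 paths between W_4 and W_5:
Path 1: W_4 ← W_3 → W_8 ← W_2 → W_5
  W_3 is a fork here and W_3 is conditioned on, so the path is blocked at W_3.
Path 2: W_4 → W_8 ← W_2 → W_5
  W_8 is a collider and W_8 is conditioned on, which opens it; W_2 is a fork and W_2 is not conditioned on — no node blocks this path, so it is active.
Path 3: W_4 → W_7 ← W_6 ← W_3 → W_8 ← W_2 → W_5
  W_7 is a collider here and neither W_7 nor any of its descendants is conditioned on, so the collider stays closed — the path is blocked at W_7.
Path 4: W_4 ← W_2 → W_5
  W_2 is a fork and W_2 is not conditioned on — no node blocks this path, so it is active.
Path 5: W_4 ← W_1 → W_5
  W_1 is a fork and W_1 is not conditioned on — no node blocks this path, so it is active.
Path 6: W_4 ← W_0 → W_1 → W_5
  W_0 is a fork here and W_0 is conditioned on, so the path is blocked at W_0.
At least one path is unblocked, so d-separation fails.

No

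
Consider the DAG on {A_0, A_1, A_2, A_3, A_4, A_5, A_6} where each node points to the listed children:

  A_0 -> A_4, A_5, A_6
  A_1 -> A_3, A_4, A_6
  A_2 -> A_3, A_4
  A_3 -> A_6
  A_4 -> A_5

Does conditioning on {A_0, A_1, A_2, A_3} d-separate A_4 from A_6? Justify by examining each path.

Yes

There are 6 undirected paths between A_4 and A_6; checking each against the conditioning set {A_0, A_1, A_2, A_3}:
Path 1: A_4 → A_5 ← A_0 → A_6
  A_5 is a collider here and neither A_5 nor any of its descendants is conditioned on, so the collider stays closed — the path is blocked at A_5.
Path 2: A_4 ← A_1 → A_6
  A_1 is a fork here and A_1 is conditioned on, so the path is blocked at A_1.
Path 3: A_4 ← A_1 → A_3 → A_6
  A_1 is a fork here and A_1 is conditioned on, so the path is blocked at A_1.
Path 4: A_4 ← A_2 → A_3 ← A_1 → A_6
  A_2 is a fork here and A_2 is conditioned on, so the path is blocked at A_2.
Path 5: A_4 ← A_2 → A_3 → A_6
  A_2 is a fork here and A_2 is conditioned on, so the path is blocked at A_2.
Path 6: A_4 ← A_0 → A_6
  A_0 is a fork here and A_0 is conditioned on, so the path is blocked at A_0.
All paths are blocked; A_4 ⊥ A_6 | {A_0, A_1, A_2, A_3} holds.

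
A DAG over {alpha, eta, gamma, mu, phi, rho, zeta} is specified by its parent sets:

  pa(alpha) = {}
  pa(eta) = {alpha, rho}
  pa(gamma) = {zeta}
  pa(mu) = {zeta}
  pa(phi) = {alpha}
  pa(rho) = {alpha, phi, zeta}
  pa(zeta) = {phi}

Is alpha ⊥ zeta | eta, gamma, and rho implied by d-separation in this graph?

No — alpha and zeta are not d-separated given {eta, gamma, rho}.

6 paths connect alpha and zeta; each must be blocked for d-separation to hold:
  1. alpha → phi → rho ← zeta — phi:chain[open]; rho:collider[open] ⇒ active
  2. alpha → phi → zeta — phi:chain[open] ⇒ active
  3. alpha → eta ← rho ← phi → zeta — eta:collider[open]; rho:chain[blocks]; phi:fork[open] ⇒ blocked
  4. alpha → eta ← rho ← zeta — eta:collider[open]; rho:chain[blocks] ⇒ blocked
  5. alpha → rho ← phi → zeta — rho:collider[open]; phi:fork[open] ⇒ active
  6. alpha → rho ← zeta — rho:collider[open] ⇒ active
Since the path alpha → phi → rho ← zeta is active, alpha and zeta are not d-separated given {eta, gamma, rho}.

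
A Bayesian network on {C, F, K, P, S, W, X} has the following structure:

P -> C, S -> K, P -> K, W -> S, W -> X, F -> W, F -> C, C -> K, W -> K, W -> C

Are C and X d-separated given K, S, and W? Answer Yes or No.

Yes

There are 6 undirected paths between C and X; checking each against the conditioning set {K, S, W}:
  1. C → K ← W → X — K:collider[open]; W:fork[blocks] ⇒ blocked
  2. C → K ← S ← W → X — K:collider[open]; S:chain[blocks]; W:fork[blocks] ⇒ blocked
  3. C ← W → X — W:fork[blocks] ⇒ blocked
  4. C ← F → W → X — F:fork[open]; W:chain[blocks] ⇒ blocked
  5. C ← P → K ← W → X — P:fork[open]; K:collider[open]; W:fork[blocks] ⇒ blocked
  6. C ← P → K ← S ← W → X — P:fork[open]; K:collider[open]; S:chain[blocks]; W:fork[blocks] ⇒ blocked
Every path is blocked, so C and X are d-separated given {K, S, W}.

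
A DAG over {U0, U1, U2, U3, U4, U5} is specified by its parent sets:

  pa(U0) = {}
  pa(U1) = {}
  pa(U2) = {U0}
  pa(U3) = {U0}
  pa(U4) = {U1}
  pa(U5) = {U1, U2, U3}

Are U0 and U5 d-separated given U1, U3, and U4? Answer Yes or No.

We examine all 2 paths between U0 and U5:
  1. U0 → U3 → U5 — U3:chain[blocks] ⇒ blocked
  2. U0 → U2 → U5 — U2:chain[open] ⇒ active
Since the path U0 → U2 → U5 is active, U0 and U5 are not d-separated given {U1, U3, U4}.

No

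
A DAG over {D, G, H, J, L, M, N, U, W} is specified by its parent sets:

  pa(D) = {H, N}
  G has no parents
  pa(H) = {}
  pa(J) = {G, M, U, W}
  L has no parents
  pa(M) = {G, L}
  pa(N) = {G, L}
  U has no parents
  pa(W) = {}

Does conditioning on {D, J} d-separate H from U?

No

We examine all 4 paths between H and U:
Path 1: H → D ← N ← L → M → J ← U
  D is a collider and D is conditioned on, which opens it; N is a chain and N is not conditioned on; L is a fork and L is not conditioned on; M is a chain and M is not conditioned on; J is a collider and J is conditioned on, which opens it — no node blocks this path, so it is active.
Path 2: H → D ← N ← L → M ← G → J ← U
  D is a collider and D is conditioned on, which opens it; N is a chain and N is not conditioned on; L is a fork and L is not conditioned on; M is a collider and its descendant J is conditioned on, which opens it; G is a fork and G is not conditioned on; J is a collider and J is conditioned on, which opens it — no node blocks this path, so it is active.
Path 3: H → D ← N ← G → M → J ← U
  D is a collider and D is conditioned on, which opens it; N is a chain and N is not conditioned on; G is a fork and G is not conditioned on; M is a chain and M is not conditioned on; J is a collider and J is conditioned on, which opens it — no node blocks this path, so it is active.
Path 4: H → D ← N ← G → J ← U
  D is a collider and D is conditioned on, which opens it; N is a chain and N is not conditioned on; G is a fork and G is not conditioned on; J is a collider and J is conditioned on, which opens it — no node blocks this path, so it is active.
Because an active path exists, H and U are not d-separated.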